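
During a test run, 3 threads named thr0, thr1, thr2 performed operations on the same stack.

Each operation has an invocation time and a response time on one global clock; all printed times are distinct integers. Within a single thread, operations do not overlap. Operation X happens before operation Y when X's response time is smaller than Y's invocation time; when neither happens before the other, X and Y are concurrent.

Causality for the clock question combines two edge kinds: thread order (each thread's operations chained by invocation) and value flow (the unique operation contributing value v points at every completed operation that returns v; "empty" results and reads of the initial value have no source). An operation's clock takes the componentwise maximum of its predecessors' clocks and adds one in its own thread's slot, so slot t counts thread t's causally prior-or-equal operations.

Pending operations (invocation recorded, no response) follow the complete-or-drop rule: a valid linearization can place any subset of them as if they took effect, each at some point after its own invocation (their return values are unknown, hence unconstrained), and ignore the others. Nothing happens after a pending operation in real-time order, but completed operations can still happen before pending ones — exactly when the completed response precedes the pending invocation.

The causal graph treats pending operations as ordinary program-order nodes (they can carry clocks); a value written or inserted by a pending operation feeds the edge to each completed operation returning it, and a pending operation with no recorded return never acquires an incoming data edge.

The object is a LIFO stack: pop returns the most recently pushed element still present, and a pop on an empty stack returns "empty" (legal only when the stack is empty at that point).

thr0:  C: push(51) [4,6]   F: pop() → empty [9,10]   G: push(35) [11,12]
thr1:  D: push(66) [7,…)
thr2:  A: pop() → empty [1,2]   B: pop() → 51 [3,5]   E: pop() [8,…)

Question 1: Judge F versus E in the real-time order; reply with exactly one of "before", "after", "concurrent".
Answer: concurrent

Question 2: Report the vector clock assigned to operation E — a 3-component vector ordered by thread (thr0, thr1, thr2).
Answer: (1, 0, 3)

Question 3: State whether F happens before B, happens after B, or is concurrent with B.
Answer: after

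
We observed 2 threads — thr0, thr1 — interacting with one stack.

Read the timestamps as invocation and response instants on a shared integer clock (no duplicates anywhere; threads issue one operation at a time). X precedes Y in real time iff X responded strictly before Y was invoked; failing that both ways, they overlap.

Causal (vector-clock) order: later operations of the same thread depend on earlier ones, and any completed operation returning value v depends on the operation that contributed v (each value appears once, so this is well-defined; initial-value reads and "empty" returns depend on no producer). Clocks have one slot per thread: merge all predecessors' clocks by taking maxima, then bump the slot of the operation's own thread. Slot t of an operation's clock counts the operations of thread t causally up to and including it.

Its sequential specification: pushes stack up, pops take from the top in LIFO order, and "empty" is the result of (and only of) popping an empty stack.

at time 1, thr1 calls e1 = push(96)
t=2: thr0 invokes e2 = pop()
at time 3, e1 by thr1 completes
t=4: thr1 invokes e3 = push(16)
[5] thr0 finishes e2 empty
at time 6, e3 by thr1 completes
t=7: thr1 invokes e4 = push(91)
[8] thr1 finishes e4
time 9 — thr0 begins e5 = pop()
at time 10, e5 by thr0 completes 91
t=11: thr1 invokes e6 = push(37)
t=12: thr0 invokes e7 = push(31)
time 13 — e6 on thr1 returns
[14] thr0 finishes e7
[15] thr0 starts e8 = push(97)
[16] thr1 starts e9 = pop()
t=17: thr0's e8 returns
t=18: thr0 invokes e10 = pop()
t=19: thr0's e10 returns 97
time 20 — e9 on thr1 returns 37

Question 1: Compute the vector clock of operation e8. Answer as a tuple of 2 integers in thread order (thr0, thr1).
Answer: (4, 3)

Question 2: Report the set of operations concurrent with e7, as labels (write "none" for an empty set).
Answer: e6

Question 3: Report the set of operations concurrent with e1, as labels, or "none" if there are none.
Answer: e2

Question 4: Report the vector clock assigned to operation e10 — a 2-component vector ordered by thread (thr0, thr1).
Answer: (5, 3)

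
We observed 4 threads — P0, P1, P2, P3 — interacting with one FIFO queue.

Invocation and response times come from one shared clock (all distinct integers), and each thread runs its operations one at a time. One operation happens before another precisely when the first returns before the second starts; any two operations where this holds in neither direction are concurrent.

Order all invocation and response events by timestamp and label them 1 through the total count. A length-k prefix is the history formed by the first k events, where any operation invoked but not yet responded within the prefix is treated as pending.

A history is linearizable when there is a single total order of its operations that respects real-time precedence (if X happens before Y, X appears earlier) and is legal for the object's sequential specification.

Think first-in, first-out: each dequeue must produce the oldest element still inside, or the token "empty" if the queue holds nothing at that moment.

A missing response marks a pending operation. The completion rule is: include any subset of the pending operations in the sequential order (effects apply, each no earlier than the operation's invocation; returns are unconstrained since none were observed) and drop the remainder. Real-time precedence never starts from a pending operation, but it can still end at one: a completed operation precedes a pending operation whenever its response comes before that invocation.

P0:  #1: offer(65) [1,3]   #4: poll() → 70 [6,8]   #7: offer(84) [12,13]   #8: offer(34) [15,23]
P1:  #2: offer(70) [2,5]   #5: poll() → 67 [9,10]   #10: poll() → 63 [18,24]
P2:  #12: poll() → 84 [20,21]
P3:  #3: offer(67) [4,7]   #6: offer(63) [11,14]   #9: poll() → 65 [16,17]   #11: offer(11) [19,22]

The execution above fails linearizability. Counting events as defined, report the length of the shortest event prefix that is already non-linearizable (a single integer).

10

events 1..9 are still linearizable — one witness is #2, #1, #3, #4:
after step 1 (#2 offer(70)): queue <70>
after step 2 (#1 offer(65)): queue <70,65>
after step 3 (#3 offer(67)): queue <70,65,67>
after step 4 (#4 poll() → 70): queue <65,67>
adding event 10 (#5 responds at 10) leaves no legal real-time order
e.g. #1, #2, #3, #4, #5: illegal at step 4, since #4 poll() → 70 cannot apply there
e.g. #1, #2, #4, #3, #5: illegal at step 3, since #4 poll() → 70 cannot apply there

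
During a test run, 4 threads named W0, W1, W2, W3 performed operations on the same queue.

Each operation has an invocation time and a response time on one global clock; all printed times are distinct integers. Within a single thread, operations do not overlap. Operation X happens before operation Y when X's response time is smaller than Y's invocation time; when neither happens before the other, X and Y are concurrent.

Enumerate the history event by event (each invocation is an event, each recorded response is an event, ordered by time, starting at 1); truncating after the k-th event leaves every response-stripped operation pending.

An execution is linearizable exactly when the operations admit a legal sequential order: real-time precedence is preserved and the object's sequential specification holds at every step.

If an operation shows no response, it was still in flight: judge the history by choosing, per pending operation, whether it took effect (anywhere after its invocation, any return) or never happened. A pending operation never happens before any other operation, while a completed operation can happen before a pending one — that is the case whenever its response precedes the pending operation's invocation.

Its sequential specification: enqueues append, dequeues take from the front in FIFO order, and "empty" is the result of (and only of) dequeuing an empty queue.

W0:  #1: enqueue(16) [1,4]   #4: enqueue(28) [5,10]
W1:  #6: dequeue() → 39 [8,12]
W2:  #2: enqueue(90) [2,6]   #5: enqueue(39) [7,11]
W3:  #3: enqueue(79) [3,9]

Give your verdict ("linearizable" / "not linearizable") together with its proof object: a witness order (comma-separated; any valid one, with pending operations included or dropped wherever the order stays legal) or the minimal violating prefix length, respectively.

not linearizable — minimal violating prefix: 12 events

cut after 11 events: linearizable; cut after 12 events (#6 responds, time 12): not linearizable
84 orders of the 6 completed queue ops respect real time; none is legal
for example #1, #2, #3, #4, #5, #6 fails at step 6: #6 dequeue() → 39 is not legal there
for example #1, #2, #3, #4, #6, #5 fails at step 5: #6 dequeue() → 39 is not legal there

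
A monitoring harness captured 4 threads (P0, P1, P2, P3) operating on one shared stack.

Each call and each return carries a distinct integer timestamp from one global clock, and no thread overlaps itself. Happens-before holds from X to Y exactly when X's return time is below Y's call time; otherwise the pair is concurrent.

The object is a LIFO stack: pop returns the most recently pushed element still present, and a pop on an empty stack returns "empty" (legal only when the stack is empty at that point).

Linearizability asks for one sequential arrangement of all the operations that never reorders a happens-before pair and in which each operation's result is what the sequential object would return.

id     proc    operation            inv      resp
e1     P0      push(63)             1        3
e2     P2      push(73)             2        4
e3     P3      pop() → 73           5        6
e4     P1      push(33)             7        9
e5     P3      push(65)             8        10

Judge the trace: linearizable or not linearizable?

linearizable

a witness: e1, e2, e3, e4, e5
step 1: e1 push(63) — stack <63>
step 2: e2 push(73) — stack <63,73>
step 3: e3 pop() → 73 — stack <63>
step 4: e4 push(33) — stack <63,33>
step 5: e5 push(65) — stack <63,33,65>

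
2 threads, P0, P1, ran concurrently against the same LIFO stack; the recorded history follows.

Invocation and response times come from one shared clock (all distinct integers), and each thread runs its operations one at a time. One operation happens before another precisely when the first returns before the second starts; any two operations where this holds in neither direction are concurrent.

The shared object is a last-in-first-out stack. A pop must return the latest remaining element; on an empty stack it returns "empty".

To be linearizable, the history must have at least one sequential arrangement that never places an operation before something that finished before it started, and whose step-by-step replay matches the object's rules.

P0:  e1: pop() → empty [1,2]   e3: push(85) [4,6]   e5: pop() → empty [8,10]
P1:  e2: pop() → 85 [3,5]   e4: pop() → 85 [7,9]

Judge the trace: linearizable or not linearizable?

not linearizable

through event 8 a valid linearization exists; event 9 (e4 responding at time 9) ends that
the 4 completed operations admit 2 real-time orders; each fails the LIFO stack replay
completion choices over the 1 pending operation (e5) were checked; none helps
e.g. e1, e2, e3, e4 (pending dropped): illegal at step 2, since e2 pop() → 85 cannot apply there
e.g. e1, e3, e2, e4 (pending dropped): illegal at step 4, since e4 pop() → 85 cannot apply there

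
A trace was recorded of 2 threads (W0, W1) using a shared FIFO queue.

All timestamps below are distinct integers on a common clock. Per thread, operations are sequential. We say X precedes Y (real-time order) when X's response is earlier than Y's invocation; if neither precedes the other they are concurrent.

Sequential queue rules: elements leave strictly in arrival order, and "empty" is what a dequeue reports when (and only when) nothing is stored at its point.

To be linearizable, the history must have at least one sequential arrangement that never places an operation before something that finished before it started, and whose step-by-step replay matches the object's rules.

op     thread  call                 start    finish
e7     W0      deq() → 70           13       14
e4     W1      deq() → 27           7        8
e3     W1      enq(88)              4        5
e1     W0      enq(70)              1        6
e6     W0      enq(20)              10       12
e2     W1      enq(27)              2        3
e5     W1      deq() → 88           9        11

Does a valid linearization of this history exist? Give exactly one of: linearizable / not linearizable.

witness order: e2, e3, e1, e4, e5, e6, e7
step 1: e2 enq(27) — queue <27>
step 2: e3 enq(88) — queue <27,88>
step 3: e1 enq(70) — queue <27,88,70>
step 4: e4 deq() → 27 — queue <88,70>
step 5: e5 deq() → 88 — queue <70>
step 6: e6 enq(20) — queue <70,20>
step 7: e7 deq() → 70 — queue <20>

linearizable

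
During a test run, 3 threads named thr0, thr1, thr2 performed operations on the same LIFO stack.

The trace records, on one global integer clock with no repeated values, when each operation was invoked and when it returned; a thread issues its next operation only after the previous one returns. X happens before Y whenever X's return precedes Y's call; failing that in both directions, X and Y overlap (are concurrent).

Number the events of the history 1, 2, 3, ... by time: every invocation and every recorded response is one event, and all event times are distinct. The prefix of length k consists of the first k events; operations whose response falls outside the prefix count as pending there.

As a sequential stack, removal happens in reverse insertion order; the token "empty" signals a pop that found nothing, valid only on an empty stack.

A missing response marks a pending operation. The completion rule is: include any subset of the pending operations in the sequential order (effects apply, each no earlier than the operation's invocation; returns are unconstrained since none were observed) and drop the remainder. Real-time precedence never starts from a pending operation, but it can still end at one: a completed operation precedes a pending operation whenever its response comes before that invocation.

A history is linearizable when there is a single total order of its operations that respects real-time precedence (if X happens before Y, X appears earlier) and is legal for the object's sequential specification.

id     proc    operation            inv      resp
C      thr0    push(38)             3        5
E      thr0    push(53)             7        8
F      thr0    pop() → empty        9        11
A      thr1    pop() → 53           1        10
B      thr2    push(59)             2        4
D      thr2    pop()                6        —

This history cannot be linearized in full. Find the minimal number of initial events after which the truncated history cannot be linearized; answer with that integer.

11

events 1..10 are linearizable; a witness order is B, C, D, E, A:
after step 1 (B push(59)): stack <59>
after step 2 (C push(38)): stack <59,38>
after step 3 (D pop() (pending, included)): stack <59>
after step 4 (E push(53)): stack <59,53>
after step 5 (A pop() → 53): stack <59>
with event 11 included (F responding at time 11), all real-time-consistent orders fail
completion choices over the 1 pending operation (D) were checked; none helps
sample order A, B, C, E, F (pending dropped) stalls at step 1 — A pop() → 53 has no legal effect
sample order A, C, B, E, F (pending dropped) stalls at step 1 — A pop() → 53 has no legal effect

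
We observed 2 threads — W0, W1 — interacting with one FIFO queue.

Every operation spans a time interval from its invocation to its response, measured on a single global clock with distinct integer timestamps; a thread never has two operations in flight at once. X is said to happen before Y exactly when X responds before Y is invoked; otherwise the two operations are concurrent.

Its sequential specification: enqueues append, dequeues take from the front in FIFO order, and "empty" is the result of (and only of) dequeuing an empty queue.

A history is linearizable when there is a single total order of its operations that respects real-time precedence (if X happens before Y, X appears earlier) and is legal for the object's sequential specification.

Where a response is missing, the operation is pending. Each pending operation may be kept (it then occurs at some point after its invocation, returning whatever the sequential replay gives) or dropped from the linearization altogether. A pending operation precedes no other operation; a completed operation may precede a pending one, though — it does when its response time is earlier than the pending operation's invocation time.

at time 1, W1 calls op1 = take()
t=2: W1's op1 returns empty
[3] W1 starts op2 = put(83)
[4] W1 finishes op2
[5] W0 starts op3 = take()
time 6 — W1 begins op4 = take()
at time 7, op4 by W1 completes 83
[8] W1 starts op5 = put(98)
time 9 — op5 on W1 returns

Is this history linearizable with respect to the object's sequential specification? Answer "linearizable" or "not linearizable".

witness order: op1, op2, op4, op3, op5
step 1: op1 take() → empty — queue <>
step 2: op2 put(83) — queue <83>
step 3: op4 take() → 83 — queue <>
step 4: op3 take() (pending, included) — queue <>
step 5: op5 put(98) — queue <98>

linearizable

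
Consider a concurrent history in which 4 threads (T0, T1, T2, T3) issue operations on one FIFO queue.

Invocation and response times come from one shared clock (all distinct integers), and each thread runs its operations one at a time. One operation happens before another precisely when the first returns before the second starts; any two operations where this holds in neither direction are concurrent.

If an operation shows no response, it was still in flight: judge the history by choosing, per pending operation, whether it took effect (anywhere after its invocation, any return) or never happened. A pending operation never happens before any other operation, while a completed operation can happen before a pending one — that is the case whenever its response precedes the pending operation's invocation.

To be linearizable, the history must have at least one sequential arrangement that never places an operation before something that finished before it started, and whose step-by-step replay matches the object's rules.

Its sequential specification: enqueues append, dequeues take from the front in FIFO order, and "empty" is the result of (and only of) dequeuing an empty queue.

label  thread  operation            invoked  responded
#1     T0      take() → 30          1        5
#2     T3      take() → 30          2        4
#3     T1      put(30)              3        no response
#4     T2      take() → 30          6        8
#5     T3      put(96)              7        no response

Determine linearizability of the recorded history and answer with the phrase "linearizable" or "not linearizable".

prefix check: 1..4 passes, 1..5 fails once #1's time-5 response joins
all 2 real-time-respecting orders fail — 2 completed FIFO queue operations, no legal replay
every completion of the 1 pending operation (#3) was checked; none linearizes
sample order #1, #2 (pending dropped) stalls at step 1 — #1 take() → 30 has no legal effect
sample order #2, #1 (pending dropped) stalls at step 1 — #2 take() → 30 has no legal effect

not linearizable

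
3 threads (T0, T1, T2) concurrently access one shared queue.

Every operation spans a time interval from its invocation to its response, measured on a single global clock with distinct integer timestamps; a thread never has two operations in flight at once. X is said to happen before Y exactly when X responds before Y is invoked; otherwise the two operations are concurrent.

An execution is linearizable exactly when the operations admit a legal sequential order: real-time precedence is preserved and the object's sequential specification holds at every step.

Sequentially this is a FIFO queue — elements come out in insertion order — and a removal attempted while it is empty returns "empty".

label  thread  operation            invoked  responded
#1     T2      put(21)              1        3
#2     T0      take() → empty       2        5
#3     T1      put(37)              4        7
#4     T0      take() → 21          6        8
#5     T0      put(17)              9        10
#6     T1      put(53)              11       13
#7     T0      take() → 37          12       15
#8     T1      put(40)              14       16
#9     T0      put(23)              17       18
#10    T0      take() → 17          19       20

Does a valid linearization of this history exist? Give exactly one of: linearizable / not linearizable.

linearizable

a witness: #2, #1, #3, #4, #5, #6, #7, #8, #9, #10
step 1: #2 take() → empty — queue <>
step 2: #1 put(21) — queue <21>
step 3: #3 put(37) — queue <21,37>
step 4: #4 take() → 21 — queue <37>
step 5: #5 put(17) — queue <37,17>
step 6: #6 put(53) — queue <37,17,53>
step 7: #7 take() → 37 — queue <17,53>
step 8: #8 put(40) — queue <17,53,40>
step 9: #9 put(23) — queue <17,53,40,23>
step 10: #10 take() → 17 — queue <53,40,23>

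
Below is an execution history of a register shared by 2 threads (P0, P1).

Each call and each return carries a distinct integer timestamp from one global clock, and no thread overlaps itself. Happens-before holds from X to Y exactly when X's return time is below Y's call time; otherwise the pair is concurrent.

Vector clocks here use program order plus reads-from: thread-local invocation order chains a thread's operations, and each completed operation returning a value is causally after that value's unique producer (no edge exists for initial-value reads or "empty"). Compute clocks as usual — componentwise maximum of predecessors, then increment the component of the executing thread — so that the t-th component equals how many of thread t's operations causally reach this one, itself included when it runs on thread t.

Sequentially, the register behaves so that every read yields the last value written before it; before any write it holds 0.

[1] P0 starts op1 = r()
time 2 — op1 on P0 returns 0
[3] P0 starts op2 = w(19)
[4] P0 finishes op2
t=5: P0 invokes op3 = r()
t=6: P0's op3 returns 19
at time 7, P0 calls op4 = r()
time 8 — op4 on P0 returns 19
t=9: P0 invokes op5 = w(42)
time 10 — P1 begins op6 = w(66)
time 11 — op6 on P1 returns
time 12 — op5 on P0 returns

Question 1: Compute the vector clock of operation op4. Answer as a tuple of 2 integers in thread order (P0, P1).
(4, 0)

root op op6, invoked 10: fresh clock plus P1's own tick → (0, 1)
root op op1, invoked 1: fresh clock plus P0's own tick → (1, 0)
from VC(op1)=(1, 0), op2 (invoked 3) maxes components and bumps P0 → (2, 0)
from VC(op2)=(2, 0), op3 (invoked 5) maxes components and bumps P0 → (3, 0)
from VC(op2)=(2, 0), VC(op3)=(3, 0), op4 (invoked 7) maxes components and bumps P0 → (4, 0)
from VC(op4)=(4, 0), op5 (invoked 9) maxes components and bumps P0 → (5, 0)
target: VC(op4) = (4, 0)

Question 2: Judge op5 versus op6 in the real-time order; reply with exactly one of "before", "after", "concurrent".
concurrent

op5 spans [9,12], op6 spans [10,11]
the intervals overlap in both directions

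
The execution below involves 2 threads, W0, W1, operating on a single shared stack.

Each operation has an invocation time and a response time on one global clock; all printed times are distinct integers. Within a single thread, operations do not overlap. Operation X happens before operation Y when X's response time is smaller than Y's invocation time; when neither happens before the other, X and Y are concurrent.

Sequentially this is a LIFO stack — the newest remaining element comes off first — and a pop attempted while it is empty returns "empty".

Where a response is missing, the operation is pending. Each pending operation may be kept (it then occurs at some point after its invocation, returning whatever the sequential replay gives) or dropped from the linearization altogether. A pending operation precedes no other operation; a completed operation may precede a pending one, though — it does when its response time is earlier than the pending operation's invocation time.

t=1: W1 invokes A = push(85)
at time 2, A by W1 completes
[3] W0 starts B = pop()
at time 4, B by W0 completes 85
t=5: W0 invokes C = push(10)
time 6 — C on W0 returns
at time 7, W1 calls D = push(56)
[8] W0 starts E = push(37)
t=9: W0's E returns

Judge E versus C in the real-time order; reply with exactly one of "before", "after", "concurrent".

after

E spans [8,9], C spans [5,6]
resp(C)=6 < inv(E)=8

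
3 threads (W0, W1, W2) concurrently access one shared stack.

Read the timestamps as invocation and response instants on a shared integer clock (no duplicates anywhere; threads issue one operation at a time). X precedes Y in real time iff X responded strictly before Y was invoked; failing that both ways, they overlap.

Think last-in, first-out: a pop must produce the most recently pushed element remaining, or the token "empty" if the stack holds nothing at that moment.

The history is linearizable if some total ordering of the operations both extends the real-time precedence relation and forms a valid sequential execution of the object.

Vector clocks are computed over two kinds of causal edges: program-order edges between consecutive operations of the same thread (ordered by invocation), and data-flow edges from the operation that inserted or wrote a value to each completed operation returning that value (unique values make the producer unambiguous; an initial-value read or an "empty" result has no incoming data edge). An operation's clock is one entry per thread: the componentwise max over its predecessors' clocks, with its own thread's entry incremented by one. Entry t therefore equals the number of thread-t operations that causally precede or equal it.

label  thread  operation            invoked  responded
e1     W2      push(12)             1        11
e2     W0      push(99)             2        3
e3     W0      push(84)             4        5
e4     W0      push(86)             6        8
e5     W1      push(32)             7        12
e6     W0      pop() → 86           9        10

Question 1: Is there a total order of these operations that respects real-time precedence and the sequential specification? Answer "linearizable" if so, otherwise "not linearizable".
one valid linearization: e1, e2, e3, e4, e6, e5
after step 1 (e1 push(12)): stack <12>
after step 2 (e2 push(99)): stack <12,99>
after step 3 (e3 push(84)): stack <12,99,84>
after step 4 (e4 push(86)): stack <12,99,84,86>
after step 5 (e6 pop() → 86): stack <12,99,84>
after step 6 (e5 push(32)): stack <12,99,84,32>

linearizable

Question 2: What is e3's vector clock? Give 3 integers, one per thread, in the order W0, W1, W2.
Answer: (2, 0, 0)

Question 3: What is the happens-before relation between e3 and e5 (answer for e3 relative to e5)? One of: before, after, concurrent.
Answer: before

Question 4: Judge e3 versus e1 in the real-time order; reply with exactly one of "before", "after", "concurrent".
Answer: concurrent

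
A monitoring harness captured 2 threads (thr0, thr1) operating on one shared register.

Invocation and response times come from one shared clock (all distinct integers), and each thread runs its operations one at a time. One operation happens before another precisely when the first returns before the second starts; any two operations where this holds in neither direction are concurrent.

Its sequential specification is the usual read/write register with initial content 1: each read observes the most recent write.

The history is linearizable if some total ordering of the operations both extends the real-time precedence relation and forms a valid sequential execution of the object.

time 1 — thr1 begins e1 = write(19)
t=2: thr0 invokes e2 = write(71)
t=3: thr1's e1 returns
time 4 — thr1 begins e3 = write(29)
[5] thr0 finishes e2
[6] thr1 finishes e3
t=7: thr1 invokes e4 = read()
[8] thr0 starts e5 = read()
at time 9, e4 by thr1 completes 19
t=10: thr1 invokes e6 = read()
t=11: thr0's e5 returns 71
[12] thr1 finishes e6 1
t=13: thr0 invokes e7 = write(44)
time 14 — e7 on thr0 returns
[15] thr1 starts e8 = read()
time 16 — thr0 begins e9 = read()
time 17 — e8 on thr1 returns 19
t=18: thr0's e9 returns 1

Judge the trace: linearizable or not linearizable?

not linearizable

already the first 9 events (up to e4's response at time 9) admit no linearization; the first 8 still do
all 3 real-time-respecting orders fail — 4 completed register operations, no legal replay
no completion choice of the 1 pending operation (e5) rescues it — every subset was tried
e.g. e1, e2, e3, e4 (pending dropped): illegal at step 4, since e4 read() → 19 cannot apply there
e.g. e1, e3, e2, e4 (pending dropped): illegal at step 4, since e4 read() → 19 cannot apply there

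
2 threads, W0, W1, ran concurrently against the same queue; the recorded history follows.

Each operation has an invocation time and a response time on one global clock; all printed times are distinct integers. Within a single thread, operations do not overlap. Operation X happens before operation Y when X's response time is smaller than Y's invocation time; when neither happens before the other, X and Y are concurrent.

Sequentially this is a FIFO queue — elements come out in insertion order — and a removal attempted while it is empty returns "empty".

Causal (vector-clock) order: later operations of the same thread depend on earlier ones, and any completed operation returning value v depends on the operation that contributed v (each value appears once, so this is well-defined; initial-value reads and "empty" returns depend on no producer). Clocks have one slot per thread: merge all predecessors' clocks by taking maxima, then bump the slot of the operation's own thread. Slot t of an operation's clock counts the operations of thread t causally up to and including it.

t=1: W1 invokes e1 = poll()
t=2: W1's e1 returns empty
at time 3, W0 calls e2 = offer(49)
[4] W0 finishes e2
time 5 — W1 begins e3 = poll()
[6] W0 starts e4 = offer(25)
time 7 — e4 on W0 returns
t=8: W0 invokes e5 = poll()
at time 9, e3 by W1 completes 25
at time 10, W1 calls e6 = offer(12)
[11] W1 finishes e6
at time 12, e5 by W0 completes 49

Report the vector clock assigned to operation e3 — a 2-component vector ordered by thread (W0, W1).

(2, 2)

no predecessors for e1 (invoked 1): W1 increments from zero → (0, 1)
no predecessors for e2 (invoked 3): W0 increments from zero → (1, 0)
e4 (invocation 6): componentwise max over VC(e2)=(1, 0), +1 at W0, giving (2, 0)
e5 (invocation 8): componentwise max over VC(e2)=(1, 0), VC(e4)=(2, 0), +1 at W0, giving (3, 0)
e3 (invocation 5): componentwise max over VC(e1)=(0, 1), VC(e4)=(2, 0), +1 at W1, giving (2, 2)
e6 (invocation 10): componentwise max over VC(e3)=(2, 2), +1 at W1, giving (2, 3)
target: VC(e3) = (2, 2)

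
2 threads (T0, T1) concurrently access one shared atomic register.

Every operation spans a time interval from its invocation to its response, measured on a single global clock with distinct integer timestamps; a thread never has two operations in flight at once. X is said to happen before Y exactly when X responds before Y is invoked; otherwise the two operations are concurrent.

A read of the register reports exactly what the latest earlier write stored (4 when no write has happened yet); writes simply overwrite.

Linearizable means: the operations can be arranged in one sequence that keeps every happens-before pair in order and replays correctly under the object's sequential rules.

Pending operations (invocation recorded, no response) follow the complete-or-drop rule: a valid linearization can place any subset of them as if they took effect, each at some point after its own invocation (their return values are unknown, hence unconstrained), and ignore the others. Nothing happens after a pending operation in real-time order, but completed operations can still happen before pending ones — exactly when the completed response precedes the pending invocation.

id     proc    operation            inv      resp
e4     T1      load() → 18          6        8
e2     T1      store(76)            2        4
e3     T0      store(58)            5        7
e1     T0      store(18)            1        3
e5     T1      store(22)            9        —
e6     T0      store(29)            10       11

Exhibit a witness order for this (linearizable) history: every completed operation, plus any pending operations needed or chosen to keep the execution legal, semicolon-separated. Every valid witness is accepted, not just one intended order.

e2; e1; e4; e3; e5; e6

after step 1 (e2 store(76)): value 76
after step 2 (e1 store(18)): value 18
after step 3 (e4 load() → 18): value 18
after step 4 (e3 store(58)): value 58
after step 5 (e5 store(22) (pending, included)): value 22
after step 6 (e6 store(29)): value 29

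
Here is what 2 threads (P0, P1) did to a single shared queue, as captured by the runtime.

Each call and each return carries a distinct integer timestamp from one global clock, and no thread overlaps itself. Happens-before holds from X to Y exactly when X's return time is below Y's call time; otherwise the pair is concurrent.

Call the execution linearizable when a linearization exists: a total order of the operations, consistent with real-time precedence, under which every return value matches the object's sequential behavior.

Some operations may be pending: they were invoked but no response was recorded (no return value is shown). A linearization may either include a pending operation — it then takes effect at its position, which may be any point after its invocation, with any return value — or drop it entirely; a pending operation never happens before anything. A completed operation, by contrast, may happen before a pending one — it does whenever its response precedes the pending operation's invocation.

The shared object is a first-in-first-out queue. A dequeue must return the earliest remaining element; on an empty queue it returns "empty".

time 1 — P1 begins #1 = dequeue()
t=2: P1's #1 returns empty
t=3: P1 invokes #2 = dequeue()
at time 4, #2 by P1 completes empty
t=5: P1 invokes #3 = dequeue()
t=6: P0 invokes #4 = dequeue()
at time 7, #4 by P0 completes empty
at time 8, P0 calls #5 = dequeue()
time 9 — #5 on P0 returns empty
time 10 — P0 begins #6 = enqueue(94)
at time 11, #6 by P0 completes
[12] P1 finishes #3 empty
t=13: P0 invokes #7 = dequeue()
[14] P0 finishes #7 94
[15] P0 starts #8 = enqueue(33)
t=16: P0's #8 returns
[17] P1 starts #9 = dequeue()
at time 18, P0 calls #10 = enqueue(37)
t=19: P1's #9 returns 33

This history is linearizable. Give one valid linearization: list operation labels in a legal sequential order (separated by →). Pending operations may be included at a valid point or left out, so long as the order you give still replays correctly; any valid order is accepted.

#1 → #2 → #3 → #4 → #5 → #6 → #7 → #8 → #9

step 1: #1 dequeue() → empty — queue <>
step 2: #2 dequeue() → empty — queue <>
step 3: #3 dequeue() → empty — queue <>
step 4: #4 dequeue() → empty — queue <>
step 5: #5 dequeue() → empty — queue <>
step 6: #6 enqueue(94) — queue <94>
step 7: #7 dequeue() → 94 — queue <>
step 8: #8 enqueue(33) — queue <33>
step 9: #9 dequeue() → 33 — queue <>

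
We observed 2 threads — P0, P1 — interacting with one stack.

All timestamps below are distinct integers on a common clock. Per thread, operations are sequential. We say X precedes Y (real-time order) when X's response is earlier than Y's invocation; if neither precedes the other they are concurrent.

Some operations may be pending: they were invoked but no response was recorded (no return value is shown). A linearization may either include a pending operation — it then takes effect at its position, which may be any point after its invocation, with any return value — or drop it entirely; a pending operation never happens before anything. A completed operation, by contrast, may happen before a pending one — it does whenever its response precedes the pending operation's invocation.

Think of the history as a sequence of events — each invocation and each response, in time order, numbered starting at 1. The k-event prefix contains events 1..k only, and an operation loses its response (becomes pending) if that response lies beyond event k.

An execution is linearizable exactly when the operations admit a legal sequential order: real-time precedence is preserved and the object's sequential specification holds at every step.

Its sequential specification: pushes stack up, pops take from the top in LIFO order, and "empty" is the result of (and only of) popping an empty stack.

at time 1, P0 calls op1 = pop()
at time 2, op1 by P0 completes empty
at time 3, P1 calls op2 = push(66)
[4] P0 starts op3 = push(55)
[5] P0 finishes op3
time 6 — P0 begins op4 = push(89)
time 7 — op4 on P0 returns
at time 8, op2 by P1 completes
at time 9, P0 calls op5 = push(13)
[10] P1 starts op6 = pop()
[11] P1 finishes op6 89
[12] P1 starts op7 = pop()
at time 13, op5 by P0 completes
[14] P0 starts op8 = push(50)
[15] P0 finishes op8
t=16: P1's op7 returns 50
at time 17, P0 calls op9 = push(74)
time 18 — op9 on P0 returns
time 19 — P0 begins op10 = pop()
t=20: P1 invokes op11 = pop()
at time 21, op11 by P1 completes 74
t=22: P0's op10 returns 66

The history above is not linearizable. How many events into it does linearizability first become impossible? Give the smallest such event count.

events 1..21 are linearizable; a witness order is op1, op2, op3, op4, op6, op5, op8, op7, op9, op11:
step 1: op1 pop() → empty — stack <>
step 2: op2 push(66) — stack <66>
step 3: op3 push(55) — stack <66,55>
step 4: op4 push(89) — stack <66,55,89>
step 5: op6 pop() → 89 — stack <66,55>
step 6: op5 push(13) — stack <66,55,13>
step 7: op8 push(50) — stack <66,55,13,50>
step 8: op7 pop() → 50 — stack <66,55,13>
step 9: op9 push(74) — stack <66,55,13,74>
step 10: op11 pop() → 74 — stack <66,55,13>
include event 22 — op10 responding at 22 — and every candidate order breaks
take op1, op2, op3, op4, op5, op6, op7, op8, op9, op10, op11: step 6 already fails, because op6 pop() → 89 cannot occur there
take op1, op2, op3, op4, op5, op6, op7, op8, op9, op11, op10: step 6 already fails, because op6 pop() → 89 cannot occur there

22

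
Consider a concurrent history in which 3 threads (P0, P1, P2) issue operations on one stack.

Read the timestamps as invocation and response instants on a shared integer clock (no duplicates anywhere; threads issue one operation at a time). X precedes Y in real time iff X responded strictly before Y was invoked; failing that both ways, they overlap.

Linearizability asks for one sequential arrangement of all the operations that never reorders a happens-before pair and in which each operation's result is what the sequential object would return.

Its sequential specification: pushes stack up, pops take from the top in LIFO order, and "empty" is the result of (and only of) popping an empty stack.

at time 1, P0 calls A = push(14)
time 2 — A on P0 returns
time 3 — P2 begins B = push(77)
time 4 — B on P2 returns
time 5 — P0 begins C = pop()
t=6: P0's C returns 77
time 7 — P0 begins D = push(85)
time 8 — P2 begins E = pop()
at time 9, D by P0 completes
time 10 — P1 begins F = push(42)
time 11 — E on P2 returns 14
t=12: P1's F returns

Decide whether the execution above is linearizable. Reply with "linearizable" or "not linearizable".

one valid linearization: A, B, C, E, D, F
1. A push(14), leaving stack <14>
2. B push(77), leaving stack <14,77>
3. C pop() → 77, leaving stack <14>
4. E pop() → 14, leaving stack <>
5. D push(85), leaving stack <85>
6. F push(42), leaving stack <85,42>

linearizable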